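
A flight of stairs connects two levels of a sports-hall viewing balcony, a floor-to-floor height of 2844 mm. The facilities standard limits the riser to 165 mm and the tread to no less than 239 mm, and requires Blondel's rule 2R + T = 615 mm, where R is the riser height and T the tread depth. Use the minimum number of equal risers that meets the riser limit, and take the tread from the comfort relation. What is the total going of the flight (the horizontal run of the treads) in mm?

5083 mm

2844 / 165 = 17.236 → round up to 18 risers.
R = 2844 ÷ 18 = 158 mm.
T = 615 − 2·158 = 299 mm, which satisfies the 239 mm minimum.
Treads = 18 − 1 = 17; going = 17 × 299 = 5083 mm.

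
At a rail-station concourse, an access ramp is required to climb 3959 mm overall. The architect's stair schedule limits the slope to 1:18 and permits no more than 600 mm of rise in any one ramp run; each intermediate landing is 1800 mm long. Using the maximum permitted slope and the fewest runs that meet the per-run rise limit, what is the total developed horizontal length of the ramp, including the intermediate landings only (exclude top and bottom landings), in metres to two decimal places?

⌈3959/600⌉ = 7 ramp runs. That means 6 intermediate landings.
Ramp run (horizontal) at 1:18: 3959 × 18 = 71262 mm.
6 intermediate landings contribute 6 × 1800 = 10800 mm.
Total developed length = 71262 + 10800 = 82062 mm.
= 82.06 m.

82.06 m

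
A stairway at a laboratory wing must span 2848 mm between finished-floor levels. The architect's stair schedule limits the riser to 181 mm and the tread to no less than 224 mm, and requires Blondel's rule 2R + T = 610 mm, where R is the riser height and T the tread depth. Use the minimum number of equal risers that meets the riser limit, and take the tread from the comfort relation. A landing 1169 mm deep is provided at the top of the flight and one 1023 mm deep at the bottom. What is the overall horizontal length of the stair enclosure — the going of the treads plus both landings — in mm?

2848 / 181 = 15.73, so 16 risers are needed.
Riser R = 2848 / 16 = 178 mm, within the 181 mm limit.
T = 610 − 2·178 = 254 mm, which satisfies the 224 mm minimum.
16 risers give 15 treads; going = 15 × 254 = 3810 mm.
Enclosure = 3810 + 1169 + 1023 = 6002 mm.

6002 mm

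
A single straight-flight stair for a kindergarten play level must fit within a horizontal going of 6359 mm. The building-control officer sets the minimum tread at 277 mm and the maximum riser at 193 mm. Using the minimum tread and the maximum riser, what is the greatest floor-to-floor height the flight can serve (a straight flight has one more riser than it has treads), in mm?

Treads that fit: ⌊6359 / 277⌋ = 22.
Risers = treads + 1 = 23.
Maximum height = 23 × 193 = 4439 mm.

4439 mm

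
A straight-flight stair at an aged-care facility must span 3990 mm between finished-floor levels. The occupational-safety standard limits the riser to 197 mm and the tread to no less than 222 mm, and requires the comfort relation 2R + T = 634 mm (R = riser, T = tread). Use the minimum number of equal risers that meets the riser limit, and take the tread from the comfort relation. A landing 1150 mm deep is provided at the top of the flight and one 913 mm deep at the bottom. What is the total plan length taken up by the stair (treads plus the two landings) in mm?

At most 197 each: 3990/197 = 20.25, giving 21 risers.
Riser R = 3990 / 21 = 190 mm, within the 197 mm limit.
T = 634 − 2·190 = 254 mm, which satisfies the 222 mm minimum.
Treads = 21 − 1 = 20; going = 20 × 254 = 5080 mm.
Enclosure = 5080 + 1150 + 913 = 7143 mm.

7143 mm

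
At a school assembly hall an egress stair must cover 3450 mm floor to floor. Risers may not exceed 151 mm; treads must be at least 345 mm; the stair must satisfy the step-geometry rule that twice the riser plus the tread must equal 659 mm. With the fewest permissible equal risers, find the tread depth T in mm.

⌈3450/151⌉ = 23 risers.
Riser R = 3450 / 23 = 150 mm, within the 151 mm limit.
T = 659 − 2·150 = 359 mm, which satisfies the 345 mm minimum.

359 mm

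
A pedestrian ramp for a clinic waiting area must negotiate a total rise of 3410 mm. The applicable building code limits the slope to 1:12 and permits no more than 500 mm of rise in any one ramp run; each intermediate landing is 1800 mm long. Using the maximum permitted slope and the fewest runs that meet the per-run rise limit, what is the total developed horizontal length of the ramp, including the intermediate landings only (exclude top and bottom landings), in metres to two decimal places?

51.72 m

3410 / 500 = 6.82, so 7 ramp runs are needed. That means 6 intermediate landings.
Ramp run (horizontal) at 1:12: 3410 × 12 = 40920 mm.
Intermediate landings: 6 × 1800 = 10800 mm.
Developed length = 40920 + 10800 = 51720 mm.
= 51.72 m.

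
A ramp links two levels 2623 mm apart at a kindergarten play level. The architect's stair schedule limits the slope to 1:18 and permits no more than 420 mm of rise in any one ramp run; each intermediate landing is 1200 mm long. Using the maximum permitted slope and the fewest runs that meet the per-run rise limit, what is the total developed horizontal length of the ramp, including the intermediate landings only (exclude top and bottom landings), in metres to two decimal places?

2623 / 420 = 6.245 → round up to 7 ramp runs. That means 6 intermediate landings.
Horizontal run for 2623 mm of rise at 1:18 is 2623 × 18 = 47214 mm.
6 intermediate landings contribute 6 × 1200 = 7200 mm.
Developed length = 47214 + 7200 = 54414 mm.
= 54.41 m.

54.41 m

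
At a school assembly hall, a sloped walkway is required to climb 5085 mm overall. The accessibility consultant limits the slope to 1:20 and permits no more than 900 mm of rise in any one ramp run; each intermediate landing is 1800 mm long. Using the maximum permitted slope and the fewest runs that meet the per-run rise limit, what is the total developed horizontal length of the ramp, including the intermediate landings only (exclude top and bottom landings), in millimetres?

5085 / 900 = 5.650 → round up to 6 ramp runs. That means 5 intermediate landings.
Ramp run (horizontal) at 1:20: 5085 × 20 = 101700 mm.
5 intermediate landings contribute 5 × 1800 = 9000 mm.
Total developed length = 101700 + 9000 = 110700 mm.

110700 mm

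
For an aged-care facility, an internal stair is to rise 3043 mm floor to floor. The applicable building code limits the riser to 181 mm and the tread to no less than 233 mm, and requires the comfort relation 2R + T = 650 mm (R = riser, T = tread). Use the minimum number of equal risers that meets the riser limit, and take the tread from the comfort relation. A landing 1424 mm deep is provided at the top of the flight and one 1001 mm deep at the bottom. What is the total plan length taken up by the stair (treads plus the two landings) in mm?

7097 mm

⌈3043/181⌉ = 17 risers.
R = 3043 ÷ 17 = 179 mm.
From 2R + T = 650: T = 650 − 358 = 292 mm.
17 risers give 16 treads; going = 16 × 292 = 4672 mm.
Enclosure = 4672 + 1424 + 1001 = 7097 mm.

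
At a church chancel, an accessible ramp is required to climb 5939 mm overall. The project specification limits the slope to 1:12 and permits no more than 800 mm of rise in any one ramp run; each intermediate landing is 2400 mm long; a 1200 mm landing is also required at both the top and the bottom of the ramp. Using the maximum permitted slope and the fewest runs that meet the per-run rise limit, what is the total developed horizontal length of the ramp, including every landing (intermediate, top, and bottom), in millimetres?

5939 / 800 = 7.42, so 8 ramp runs are needed. That means 7 intermediate landings.
Ramp run (horizontal) at 1:12: 5939 × 12 = 71268 mm.
7 intermediate landings contribute 7 × 2400 = 16800 mm.
Top and bottom landings: 2 × 1200 = 2400 mm.
Total = 71268 + 16800 + 2400 = 90468 mm.

90468 mm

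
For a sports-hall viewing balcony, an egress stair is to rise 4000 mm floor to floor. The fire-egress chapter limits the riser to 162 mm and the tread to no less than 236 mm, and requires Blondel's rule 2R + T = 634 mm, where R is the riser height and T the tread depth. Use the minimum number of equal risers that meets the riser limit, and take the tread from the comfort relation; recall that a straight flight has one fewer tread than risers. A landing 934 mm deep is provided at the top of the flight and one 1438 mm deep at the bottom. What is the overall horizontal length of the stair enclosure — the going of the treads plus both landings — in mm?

9908 mm

4000 / 162 = 24.69, so 25 risers are needed.
R = 4000 ÷ 25 = 160 mm.
T = 634 − 2·160 = 314 mm, which satisfies the 236 mm minimum.
Going = (25 − 1) × 314 = 7536 mm.
Enclosure = 7536 + 934 + 1438 = 9908 mm.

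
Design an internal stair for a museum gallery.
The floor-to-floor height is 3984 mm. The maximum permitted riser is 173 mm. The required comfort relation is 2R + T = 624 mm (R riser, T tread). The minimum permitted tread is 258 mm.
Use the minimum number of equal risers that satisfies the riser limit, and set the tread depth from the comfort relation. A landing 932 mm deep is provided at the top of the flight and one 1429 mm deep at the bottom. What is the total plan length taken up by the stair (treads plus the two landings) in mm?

9077 mm

⌈3984/173⌉ = 24 risers.
Each riser is 3984/24 = 166 mm (≤ 173 mm).
T = 624 − 2·166 = 292 mm, which satisfies the 258 mm minimum.
Going = (24 − 1) × 292 = 6716 mm.
Add landings: 6716 + 932 + 1429 = 9077 mm.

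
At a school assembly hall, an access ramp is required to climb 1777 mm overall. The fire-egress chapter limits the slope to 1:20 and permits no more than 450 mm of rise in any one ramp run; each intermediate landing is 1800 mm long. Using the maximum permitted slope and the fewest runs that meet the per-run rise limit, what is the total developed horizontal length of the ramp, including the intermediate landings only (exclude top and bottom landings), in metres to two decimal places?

40.94 m

⌈1777/450⌉ = 4 ramp runs. That means 3 intermediate landings.
Horizontal run for 1777 mm of rise at 1:20 is 1777 × 20 = 35540 mm.
3 intermediate landings contribute 3 × 1800 = 5400 mm.
Total developed length = 35540 + 5400 = 40940 mm.
= 40.94 m.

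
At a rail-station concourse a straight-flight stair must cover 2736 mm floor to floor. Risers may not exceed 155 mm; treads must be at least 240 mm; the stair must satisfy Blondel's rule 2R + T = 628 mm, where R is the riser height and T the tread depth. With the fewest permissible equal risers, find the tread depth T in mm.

324 mm

⌈2736/155⌉ = 18 risers.
Riser R = 2736 / 18 = 152 mm, within the 155 mm limit.
T = 628 − 2·152 = 324 mm, which satisfies the 240 mm minimum.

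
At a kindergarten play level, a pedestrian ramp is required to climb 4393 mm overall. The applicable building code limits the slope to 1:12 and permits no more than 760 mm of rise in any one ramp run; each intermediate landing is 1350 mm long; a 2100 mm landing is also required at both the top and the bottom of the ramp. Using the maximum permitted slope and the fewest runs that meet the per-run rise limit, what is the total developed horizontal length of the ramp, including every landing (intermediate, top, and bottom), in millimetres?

4393 / 760 = 5.780 → round up to 6 ramp runs. That means 5 intermediate landings.
Horizontal run for 4393 mm of rise at 1:12 is 4393 × 12 = 52716 mm.
Intermediate landings: 5 × 1350 = 6750 mm.
Top and bottom landings: 2 × 2100 = 4200 mm.
Total = 52716 + 6750 + 4200 = 63666 mm.

63666 mm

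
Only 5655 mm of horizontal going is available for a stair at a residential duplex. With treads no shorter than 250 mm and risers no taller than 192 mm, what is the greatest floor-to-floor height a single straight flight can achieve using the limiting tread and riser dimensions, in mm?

4416 mm

5655 / 250 = 22.62, so 22 treads fit.
Risers = treads + 1 = 23.
Maximum height = 23 × 192 = 4416 mm.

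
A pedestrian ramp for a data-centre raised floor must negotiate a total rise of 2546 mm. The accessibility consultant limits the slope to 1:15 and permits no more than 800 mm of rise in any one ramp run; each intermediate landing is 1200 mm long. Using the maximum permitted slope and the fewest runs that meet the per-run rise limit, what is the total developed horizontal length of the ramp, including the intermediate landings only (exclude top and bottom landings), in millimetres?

2546 / 800 = 3.18, so 4 ramp runs are needed. That means 3 intermediate landings.
Ramp run (horizontal) at 1:15: 2546 × 15 = 38190 mm.
Intermediate landings: 3 × 1200 = 3600 mm.
Developed length = 38190 + 3600 = 41790 mm.

41790 mm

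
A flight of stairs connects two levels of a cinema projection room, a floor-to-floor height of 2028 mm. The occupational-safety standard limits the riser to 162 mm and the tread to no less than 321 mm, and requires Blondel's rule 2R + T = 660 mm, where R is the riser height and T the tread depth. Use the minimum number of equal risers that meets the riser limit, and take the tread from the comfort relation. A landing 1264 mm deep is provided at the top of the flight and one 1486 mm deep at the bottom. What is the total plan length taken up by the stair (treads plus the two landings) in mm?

2028 / 162 = 12.519 → round up to 13 risers.
Riser R = 2028 / 13 = 156 mm, within the 162 mm limit.
Tread T = 660 − 2 × 156 = 348 mm (≥ 321 mm).
Treads = 13 − 1 = 12; going = 12 × 348 = 4176 mm.
Enclosure = 4176 + 1264 + 1486 = 6926 mm.

6926 mm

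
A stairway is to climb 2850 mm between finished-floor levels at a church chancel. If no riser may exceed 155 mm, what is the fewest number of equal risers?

At most 155 each: 2850/155 = 18.39, giving 19 risers.

19 risers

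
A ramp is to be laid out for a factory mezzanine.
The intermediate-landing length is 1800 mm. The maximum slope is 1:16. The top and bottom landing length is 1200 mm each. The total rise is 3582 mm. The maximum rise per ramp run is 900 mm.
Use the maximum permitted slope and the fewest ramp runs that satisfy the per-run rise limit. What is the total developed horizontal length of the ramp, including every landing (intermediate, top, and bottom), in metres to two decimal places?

65.11 m

⌈3582/900⌉ = 4 ramp runs. That means 3 intermediate landings.
Ramp run (horizontal) at 1:16: 3582 × 16 = 57312 mm.
Intermediate landings: 3 × 1800 = 5400 mm.
Top and bottom landings: 2 × 1200 = 2400 mm.
Total = 57312 + 5400 + 2400 = 65112 mm.
= 65.11 m.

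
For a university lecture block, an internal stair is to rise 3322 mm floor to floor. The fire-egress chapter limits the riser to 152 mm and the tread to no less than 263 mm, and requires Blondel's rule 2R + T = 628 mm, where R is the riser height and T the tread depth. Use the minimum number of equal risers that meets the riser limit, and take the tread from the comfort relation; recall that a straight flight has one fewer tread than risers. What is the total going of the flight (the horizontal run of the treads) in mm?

3322 / 152 = 21.86, so 22 risers are needed.
Each riser is 3322/22 = 151 mm (≤ 152 mm).
From 2R + T = 628: T = 628 − 302 = 326 mm.
22 risers give 21 treads; going = 21 × 326 = 6846 mm.

6846 mm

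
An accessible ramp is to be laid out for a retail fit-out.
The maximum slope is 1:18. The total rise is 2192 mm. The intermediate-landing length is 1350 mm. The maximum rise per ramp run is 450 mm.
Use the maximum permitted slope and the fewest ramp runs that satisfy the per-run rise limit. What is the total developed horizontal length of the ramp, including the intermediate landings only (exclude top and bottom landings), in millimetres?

44856 mm

2192 / 450 = 4.87, so 5 ramp runs are needed. That means 4 intermediate landings.
Ramp run (horizontal) at 1:18: 2192 × 18 = 39456 mm.
4 intermediate landings contribute 4 × 1350 = 5400 mm.
Developed length = 39456 + 5400 = 44856 mm.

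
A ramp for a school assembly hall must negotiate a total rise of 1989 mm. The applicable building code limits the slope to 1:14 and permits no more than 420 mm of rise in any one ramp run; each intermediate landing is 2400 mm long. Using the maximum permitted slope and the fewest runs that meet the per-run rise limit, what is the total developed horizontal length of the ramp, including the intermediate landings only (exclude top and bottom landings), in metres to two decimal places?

37.45 m

1989 / 420 = 4.736 → round up to 5 ramp runs. That means 4 intermediate landings.
Horizontal run for 1989 mm of rise at 1:14 is 1989 × 14 = 27846 mm.
4 intermediate landings contribute 4 × 2400 = 9600 mm.
Total developed length = 27846 + 9600 = 37446 mm.
= 37.45 m.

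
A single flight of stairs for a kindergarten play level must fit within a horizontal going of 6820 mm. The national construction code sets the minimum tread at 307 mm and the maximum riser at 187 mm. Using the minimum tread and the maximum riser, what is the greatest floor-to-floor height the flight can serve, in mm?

4301 mm

Treads that fit: ⌊6820 / 307⌋ = 22.
Risers = treads + 1 = 23.
Maximum height = 23 × 187 = 4301 mm.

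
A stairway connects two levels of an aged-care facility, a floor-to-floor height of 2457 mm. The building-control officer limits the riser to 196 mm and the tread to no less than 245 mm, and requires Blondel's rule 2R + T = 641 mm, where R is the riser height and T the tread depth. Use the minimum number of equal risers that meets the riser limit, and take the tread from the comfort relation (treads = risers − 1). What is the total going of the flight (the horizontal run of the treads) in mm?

3156 mm

2457 / 196 = 12.54, so 13 risers are needed.
Riser R = 2457 / 13 = 189 mm, within the 196 mm limit.
From 2R + T = 641: T = 641 − 378 = 263 mm.
Going = (13 − 1) × 263 = 3156 mm.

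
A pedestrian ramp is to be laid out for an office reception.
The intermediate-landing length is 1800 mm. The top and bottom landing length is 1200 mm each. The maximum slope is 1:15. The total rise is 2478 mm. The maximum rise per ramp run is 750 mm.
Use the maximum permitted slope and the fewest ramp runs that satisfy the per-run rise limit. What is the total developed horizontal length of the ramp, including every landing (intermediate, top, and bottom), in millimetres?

2478 / 750 = 3.304 → round up to 4 ramp runs. That means 3 intermediate landings.
Ramp run (horizontal) at 1:15: 2478 × 15 = 37170 mm.
Intermediate landings: 3 × 1800 = 5400 mm.
Top and bottom landings: 2 × 1200 = 2400 mm.
Total = 37170 + 5400 + 2400 = 44970 mm.

44970 mm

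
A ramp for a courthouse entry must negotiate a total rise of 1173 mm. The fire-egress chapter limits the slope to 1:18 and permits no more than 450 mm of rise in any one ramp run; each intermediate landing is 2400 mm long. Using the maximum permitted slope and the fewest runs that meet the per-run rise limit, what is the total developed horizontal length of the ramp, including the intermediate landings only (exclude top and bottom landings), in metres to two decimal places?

25.91 m

1173 / 450 = 2.61, so 3 ramp runs are needed. That means 2 intermediate landings.
Ramp run (horizontal) at 1:18: 1173 × 18 = 21114 mm.
Intermediate landings: 2 × 2400 = 4800 mm.
Total developed length = 21114 + 4800 = 25914 mm.
= 25.91 m.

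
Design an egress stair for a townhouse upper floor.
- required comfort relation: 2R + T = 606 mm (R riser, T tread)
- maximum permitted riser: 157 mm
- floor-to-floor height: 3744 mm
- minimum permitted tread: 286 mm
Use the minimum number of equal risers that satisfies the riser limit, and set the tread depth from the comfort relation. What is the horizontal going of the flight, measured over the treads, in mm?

At most 157 each: 3744/157 = 23.85, giving 24 risers.
R = 3744 ÷ 24 = 156 mm.
Tread T = 606 − 2 × 156 = 294 mm (≥ 286 mm).
Treads = 24 − 1 = 23; going = 23 × 294 = 6762 mm.

6762 mm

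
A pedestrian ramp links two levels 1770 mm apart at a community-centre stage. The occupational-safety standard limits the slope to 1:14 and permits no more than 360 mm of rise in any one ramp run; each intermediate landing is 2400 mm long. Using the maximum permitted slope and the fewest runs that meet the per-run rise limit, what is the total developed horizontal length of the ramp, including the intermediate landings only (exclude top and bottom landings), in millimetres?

1770 / 360 = 4.92, so 5 ramp runs are needed. That means 4 intermediate landings.
Horizontal run for 1770 mm of rise at 1:14 is 1770 × 14 = 24780 mm.
Intermediate landings: 4 × 2400 = 9600 mm.
Total developed length = 24780 + 9600 = 34380 mm.

34380 mm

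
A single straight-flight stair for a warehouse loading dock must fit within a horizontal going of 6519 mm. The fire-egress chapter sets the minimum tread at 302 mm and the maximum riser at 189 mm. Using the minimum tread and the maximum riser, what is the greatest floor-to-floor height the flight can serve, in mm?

6519 / 302 = 21.59, so 21 treads fit.
Risers = treads + 1 = 22.
Maximum height = 22 × 189 = 4158 mm.

4158 mm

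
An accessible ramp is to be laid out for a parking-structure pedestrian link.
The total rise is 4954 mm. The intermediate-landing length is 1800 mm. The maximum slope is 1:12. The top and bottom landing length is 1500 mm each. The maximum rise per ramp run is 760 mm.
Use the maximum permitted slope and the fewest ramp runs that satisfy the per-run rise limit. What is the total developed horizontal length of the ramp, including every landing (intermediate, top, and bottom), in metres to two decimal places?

⌈4954/760⌉ = 7 ramp runs. That means 6 intermediate landings.
Horizontal run for 4954 mm of rise at 1:12 is 4954 × 12 = 59448 mm.
Intermediate landings: 6 × 1800 = 10800 mm.
Top and bottom landings: 2 × 1500 = 3000 mm.
Total = 59448 + 10800 + 3000 = 73248 mm.
= 73.25 m.

73.25 m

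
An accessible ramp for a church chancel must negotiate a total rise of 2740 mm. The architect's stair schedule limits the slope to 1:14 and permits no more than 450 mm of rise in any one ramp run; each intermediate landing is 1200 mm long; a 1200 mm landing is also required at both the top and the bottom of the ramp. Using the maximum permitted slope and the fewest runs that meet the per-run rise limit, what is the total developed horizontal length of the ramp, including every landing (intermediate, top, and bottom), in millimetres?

At most 450 each: 2740/450 = 6.09, giving 7 ramp runs. That means 6 intermediate landings.
Horizontal run for 2740 mm of rise at 1:14 is 2740 × 14 = 38360 mm.
Intermediate landings: 6 × 1200 = 7200 mm.
Top and bottom landings: 2 × 1200 = 2400 mm.
Total = 38360 + 7200 + 2400 = 47960 mm.

47960 mm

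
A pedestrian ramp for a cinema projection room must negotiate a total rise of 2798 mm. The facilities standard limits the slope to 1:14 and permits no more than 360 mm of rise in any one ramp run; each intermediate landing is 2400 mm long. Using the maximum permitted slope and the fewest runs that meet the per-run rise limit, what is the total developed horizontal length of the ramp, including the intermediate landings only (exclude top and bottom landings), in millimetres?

At most 360 each: 2798/360 = 7.77, giving 8 ramp runs. That means 7 intermediate landings.
Ramp run (horizontal) at 1:14: 2798 × 14 = 39172 mm.
7 intermediate landings contribute 7 × 2400 = 16800 mm.
Developed length = 39172 + 16800 = 55972 mm.

55972 mm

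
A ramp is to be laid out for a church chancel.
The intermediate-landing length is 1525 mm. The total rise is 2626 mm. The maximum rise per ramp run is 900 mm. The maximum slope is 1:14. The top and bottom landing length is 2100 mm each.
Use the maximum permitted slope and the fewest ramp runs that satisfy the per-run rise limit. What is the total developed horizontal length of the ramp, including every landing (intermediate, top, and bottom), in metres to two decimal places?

44.01 m

At most 900 each: 2626/900 = 2.92, giving 3 ramp runs. That means 2 intermediate landings.
Horizontal run for 2626 mm of rise at 1:14 is 2626 × 14 = 36764 mm.
2 intermediate landings contribute 2 × 1525 = 3050 mm.
Top and bottom landings: 2 × 2100 = 4200 mm.
Total = 36764 + 3050 + 4200 = 44014 mm.
= 44.01 m.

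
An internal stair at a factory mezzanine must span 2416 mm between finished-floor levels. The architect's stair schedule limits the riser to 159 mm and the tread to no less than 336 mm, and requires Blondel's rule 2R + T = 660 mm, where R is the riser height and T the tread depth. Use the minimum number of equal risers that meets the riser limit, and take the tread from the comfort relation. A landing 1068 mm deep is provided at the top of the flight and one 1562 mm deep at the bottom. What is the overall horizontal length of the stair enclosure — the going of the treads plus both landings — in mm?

8000 mm

⌈2416/159⌉ = 16 risers.
Each riser is 2416/16 = 151 mm (≤ 159 mm).
Tread T = 660 − 2 × 151 = 358 mm (≥ 336 mm).
16 risers give 15 treads; going = 15 × 358 = 5370 mm.
Enclosure = 5370 + 1068 + 1562 = 8000 mm.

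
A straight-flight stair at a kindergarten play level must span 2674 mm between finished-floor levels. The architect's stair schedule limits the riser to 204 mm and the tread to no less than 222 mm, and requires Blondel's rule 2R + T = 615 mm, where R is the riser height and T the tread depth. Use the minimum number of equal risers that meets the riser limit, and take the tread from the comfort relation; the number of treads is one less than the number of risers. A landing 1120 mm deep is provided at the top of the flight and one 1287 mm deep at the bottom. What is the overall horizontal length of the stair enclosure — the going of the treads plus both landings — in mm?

5436 mm

At most 204 each: 2674/204 = 13.11, giving 14 risers.
R = 2674 ÷ 14 = 191 mm.
T = 615 − 2·191 = 233 mm, which satisfies the 222 mm minimum.
Going = (14 − 1) × 233 = 3029 mm.
Add landings: 3029 + 1120 + 1287 = 5436 mm.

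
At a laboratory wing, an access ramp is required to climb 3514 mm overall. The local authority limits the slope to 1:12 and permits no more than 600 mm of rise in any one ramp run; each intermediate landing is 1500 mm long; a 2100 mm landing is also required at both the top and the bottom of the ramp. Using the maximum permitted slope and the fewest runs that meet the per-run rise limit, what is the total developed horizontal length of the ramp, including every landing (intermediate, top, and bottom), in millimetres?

At most 600 each: 3514/600 = 5.86, giving 6 ramp runs. That means 5 intermediate landings.
Horizontal run for 3514 mm of rise at 1:12 is 3514 × 12 = 42168 mm.
5 intermediate landings contribute 5 × 1500 = 7500 mm.
Top and bottom landings: 2 × 2100 = 4200 mm.
Total = 42168 + 7500 + 4200 = 53868 mm.

53868 mm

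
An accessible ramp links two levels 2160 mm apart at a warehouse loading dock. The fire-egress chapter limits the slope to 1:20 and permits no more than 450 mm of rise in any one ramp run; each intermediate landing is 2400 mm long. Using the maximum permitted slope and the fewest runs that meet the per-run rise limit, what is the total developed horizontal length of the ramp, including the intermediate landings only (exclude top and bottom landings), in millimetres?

52800 mm

2160 / 450 = 4.80, so 5 ramp runs are needed. That means 4 intermediate landings.
Horizontal run for 2160 mm of rise at 1:20 is 2160 × 20 = 43200 mm.
Intermediate landings: 4 × 2400 = 9600 mm.
Total developed length = 43200 + 9600 = 52800 mm.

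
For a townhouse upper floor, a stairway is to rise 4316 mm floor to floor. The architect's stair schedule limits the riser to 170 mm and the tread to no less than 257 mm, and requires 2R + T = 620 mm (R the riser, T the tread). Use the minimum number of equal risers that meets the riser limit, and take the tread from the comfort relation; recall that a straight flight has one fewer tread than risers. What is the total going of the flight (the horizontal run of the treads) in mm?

7200 mm

⌈4316/170⌉ = 26 risers.
Riser R = 4316 / 26 = 166 mm, within the 170 mm limit.
Tread T = 620 − 2 × 166 = 288 mm (≥ 257 mm).
Treads = 26 − 1 = 25; going = 25 × 288 = 7200 mm.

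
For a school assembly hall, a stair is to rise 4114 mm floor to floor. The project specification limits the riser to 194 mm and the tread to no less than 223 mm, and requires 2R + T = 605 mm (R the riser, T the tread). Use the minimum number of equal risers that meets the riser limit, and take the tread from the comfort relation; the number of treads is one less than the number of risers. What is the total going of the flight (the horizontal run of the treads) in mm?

At most 194 each: 4114/194 = 21.21, giving 22 risers.
Riser R = 4114 / 22 = 187 mm, within the 194 mm limit.
From 2R + T = 605: T = 605 − 374 = 231 mm.
Going = (22 − 1) × 231 = 4851 mm.

4851 mm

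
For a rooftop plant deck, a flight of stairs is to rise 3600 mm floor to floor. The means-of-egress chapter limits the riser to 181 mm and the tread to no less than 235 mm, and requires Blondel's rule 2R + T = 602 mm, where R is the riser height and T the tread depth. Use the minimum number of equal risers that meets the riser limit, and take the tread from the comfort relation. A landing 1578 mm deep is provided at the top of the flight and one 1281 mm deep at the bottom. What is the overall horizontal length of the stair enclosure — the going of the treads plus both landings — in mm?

7457 mm

3600 / 181 = 19.890 → round up to 20 risers.
R = 3600 ÷ 20 = 180 mm.
T = 602 − 2·180 = 242 mm, which satisfies the 235 mm minimum.
20 risers give 19 treads; going = 19 × 242 = 4598 mm.
Enclosure = 4598 + 1578 + 1281 = 7457 mm.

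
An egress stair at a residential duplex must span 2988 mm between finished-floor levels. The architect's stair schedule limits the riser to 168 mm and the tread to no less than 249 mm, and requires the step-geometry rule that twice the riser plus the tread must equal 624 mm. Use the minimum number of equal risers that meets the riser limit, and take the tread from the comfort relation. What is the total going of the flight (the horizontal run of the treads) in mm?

2988 / 168 = 17.786 → round up to 18 risers.
R = 2988 ÷ 18 = 166 mm.
T = 624 − 2·166 = 292 mm, which satisfies the 249 mm minimum.
Going = (18 − 1) × 292 = 4964 mm.

4964 mm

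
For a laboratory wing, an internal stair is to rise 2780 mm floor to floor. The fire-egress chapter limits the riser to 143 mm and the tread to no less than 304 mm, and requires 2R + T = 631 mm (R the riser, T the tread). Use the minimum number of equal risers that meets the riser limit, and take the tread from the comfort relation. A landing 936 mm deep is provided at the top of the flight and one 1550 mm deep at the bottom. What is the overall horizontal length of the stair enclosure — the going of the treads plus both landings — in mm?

2780 / 143 = 19.44, so 20 risers are needed.
Riser R = 2780 / 20 = 139 mm, within the 143 mm limit.
Tread T = 631 − 2 × 139 = 353 mm (≥ 304 mm).
Going = (20 − 1) × 353 = 6707 mm.
Enclosure = 6707 + 936 + 1550 = 9193 mm.

9193 mm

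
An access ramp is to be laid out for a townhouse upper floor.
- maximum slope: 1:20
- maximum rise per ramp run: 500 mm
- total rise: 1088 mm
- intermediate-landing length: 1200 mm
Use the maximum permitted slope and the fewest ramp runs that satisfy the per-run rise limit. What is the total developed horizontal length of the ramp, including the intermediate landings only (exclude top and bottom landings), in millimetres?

24160 mm

1088 / 500 = 2.176 → round up to 3 ramp runs. That means 2 intermediate landings.
Ramp run (horizontal) at 1:20: 1088 × 20 = 21760 mm.
Intermediate landings: 2 × 1200 = 2400 mm.
Developed length = 21760 + 2400 = 24160 mm.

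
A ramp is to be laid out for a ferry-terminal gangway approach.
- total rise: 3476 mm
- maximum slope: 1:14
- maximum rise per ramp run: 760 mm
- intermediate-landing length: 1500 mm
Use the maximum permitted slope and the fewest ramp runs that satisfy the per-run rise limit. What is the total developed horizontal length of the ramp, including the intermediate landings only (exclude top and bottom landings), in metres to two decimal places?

54.66 m

3476 / 760 = 4.57, so 5 ramp runs are needed. That means 4 intermediate landings.
Ramp run (horizontal) at 1:14: 3476 × 14 = 48664 mm.
Intermediate landings: 4 × 1500 = 6000 mm.
Total developed length = 48664 + 6000 = 54664 mm.
= 54.66 m.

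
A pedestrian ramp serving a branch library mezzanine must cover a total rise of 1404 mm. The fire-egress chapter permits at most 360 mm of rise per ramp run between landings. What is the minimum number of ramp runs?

4 runs

⌈1404/360⌉ = 4 ramp runs.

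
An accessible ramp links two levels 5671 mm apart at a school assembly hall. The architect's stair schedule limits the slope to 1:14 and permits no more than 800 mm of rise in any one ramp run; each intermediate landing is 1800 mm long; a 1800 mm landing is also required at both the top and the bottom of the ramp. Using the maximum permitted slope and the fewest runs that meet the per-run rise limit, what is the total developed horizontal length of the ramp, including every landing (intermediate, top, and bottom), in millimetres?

95594 mm

5671 / 800 = 7.09, so 8 ramp runs are needed. That means 7 intermediate landings.
Horizontal run for 5671 mm of rise at 1:14 is 5671 × 14 = 79394 mm.
7 intermediate landings contribute 7 × 1800 = 12600 mm.
Top and bottom landings: 2 × 1800 = 3600 mm.
Total = 79394 + 12600 + 3600 = 95594 mm.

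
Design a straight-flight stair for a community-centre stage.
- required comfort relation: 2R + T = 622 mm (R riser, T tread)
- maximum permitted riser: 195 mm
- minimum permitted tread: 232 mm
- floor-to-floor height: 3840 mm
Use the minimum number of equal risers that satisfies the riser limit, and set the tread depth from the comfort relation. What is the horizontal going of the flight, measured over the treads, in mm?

⌈3840/195⌉ = 20 risers.
Riser R = 3840 / 20 = 192 mm, within the 195 mm limit.
Tread T = 622 − 2 × 192 = 238 mm (≥ 232 mm).
Treads = 20 − 1 = 19; going = 19 × 238 = 4522 mm.

4522 mm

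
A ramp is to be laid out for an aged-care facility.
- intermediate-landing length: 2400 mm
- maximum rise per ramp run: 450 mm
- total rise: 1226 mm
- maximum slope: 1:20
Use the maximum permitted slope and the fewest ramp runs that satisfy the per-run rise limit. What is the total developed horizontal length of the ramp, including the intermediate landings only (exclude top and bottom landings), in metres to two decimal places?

⌈1226/450⌉ = 3 ramp runs. That means 2 intermediate landings.
Ramp run (horizontal) at 1:20: 1226 × 20 = 24520 mm.
Intermediate landings: 2 × 2400 = 4800 mm.
Total developed length = 24520 + 4800 = 29320 mm.
= 29.32 m.

29.32 m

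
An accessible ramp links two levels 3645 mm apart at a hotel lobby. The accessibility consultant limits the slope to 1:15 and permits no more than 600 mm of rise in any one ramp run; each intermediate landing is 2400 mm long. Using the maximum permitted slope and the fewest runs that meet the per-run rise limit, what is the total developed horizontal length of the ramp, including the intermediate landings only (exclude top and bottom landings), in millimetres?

At most 600 each: 3645/600 = 6.08, giving 7 ramp runs. That means 6 intermediate landings.
Ramp run (horizontal) at 1:15: 3645 × 15 = 54675 mm.
Intermediate landings: 6 × 2400 = 14400 mm.
Developed length = 54675 + 14400 = 69075 mm.

69075 mm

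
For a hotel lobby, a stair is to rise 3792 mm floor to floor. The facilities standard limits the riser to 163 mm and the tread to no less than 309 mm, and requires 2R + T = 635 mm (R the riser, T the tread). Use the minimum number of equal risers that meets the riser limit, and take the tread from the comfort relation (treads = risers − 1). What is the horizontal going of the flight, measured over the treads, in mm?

3792 / 163 = 23.264 → round up to 24 risers.
Riser R = 3792 / 24 = 158 mm, within the 163 mm limit.
From 2R + T = 635: T = 635 − 316 = 319 mm.
24 risers give 23 treads; going = 23 × 319 = 7337 mm.

7337 mm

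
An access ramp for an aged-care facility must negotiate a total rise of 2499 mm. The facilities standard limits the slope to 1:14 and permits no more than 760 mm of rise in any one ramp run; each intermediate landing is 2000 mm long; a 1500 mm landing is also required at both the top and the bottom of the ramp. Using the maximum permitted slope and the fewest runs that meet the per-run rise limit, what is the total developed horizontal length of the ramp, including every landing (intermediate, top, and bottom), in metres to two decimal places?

43.99 m

2499 / 760 = 3.29, so 4 ramp runs are needed. That means 3 intermediate landings.
Horizontal run for 2499 mm of rise at 1:14 is 2499 × 14 = 34986 mm.
3 intermediate landings contribute 3 × 2000 = 6000 mm.
Top and bottom landings: 2 × 1500 = 3000 mm.
Total = 34986 + 6000 + 3000 = 43986 mm.
= 43.99 m.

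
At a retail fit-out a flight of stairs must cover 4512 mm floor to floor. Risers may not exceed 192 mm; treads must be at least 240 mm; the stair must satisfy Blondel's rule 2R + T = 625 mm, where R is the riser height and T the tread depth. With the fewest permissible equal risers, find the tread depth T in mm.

249 mm

⌈4512/192⌉ = 24 risers.
R = 4512 ÷ 24 = 188 mm.
Tread T = 625 − 2 × 188 = 249 mm (≥ 240 mm).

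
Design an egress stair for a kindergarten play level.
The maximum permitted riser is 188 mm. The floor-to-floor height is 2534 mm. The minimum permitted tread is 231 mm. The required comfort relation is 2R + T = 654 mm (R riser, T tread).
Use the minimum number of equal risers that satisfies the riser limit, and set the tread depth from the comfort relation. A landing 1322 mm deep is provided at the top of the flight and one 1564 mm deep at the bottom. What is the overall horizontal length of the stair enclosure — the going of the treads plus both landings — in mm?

6682 mm

2534 / 188 = 13.479 → round up to 14 risers.
Riser R = 2534 / 14 = 181 mm, within the 188 mm limit.
T = 654 − 2·181 = 292 mm, which satisfies the 231 mm minimum.
14 risers give 13 treads; going = 13 × 292 = 3796 mm.
Enclosure = 3796 + 1322 + 1564 = 6682 mm.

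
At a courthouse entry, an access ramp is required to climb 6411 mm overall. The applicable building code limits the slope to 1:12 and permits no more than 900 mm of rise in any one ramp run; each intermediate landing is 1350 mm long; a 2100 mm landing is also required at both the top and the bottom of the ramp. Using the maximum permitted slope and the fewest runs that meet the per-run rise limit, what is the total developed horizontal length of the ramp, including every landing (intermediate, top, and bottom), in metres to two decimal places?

90.58 m

At most 900 each: 6411/900 = 7.12, giving 8 ramp runs. That means 7 intermediate landings.
Horizontal run for 6411 mm of rise at 1:12 is 6411 × 12 = 76932 mm.
Intermediate landings: 7 × 1350 = 9450 mm.
Top and bottom landings: 2 × 2100 = 4200 mm.
Total = 76932 + 9450 + 4200 = 90582 mm.
= 90.58 m.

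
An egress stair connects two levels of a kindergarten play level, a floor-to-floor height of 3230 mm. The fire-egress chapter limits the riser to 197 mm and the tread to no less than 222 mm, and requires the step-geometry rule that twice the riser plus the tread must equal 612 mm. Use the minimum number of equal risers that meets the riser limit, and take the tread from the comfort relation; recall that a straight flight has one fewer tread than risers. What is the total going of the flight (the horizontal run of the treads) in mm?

3712 mm

At most 197 each: 3230/197 = 16.40, giving 17 risers.
Riser R = 3230 / 17 = 190 mm, within the 197 mm limit.
T = 612 − 2·190 = 232 mm, which satisfies the 222 mm minimum.
Treads = 17 − 1 = 16; going = 16 × 232 = 3712 mm.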